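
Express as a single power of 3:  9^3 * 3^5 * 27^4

3^23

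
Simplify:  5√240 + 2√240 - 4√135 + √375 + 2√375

31*√15

5√240 = 20*√15; 2√240 = 8*√15; 4√135 = 12*√15; √375 = 5*√15; 2√375 = 10*√15
Combine: (20 + 8 - 12 + 5 + 10)·√15 = 31*√15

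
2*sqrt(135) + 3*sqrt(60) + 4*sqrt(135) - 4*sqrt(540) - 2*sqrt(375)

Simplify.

-10*sqrt(15)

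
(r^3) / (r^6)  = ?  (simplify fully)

r^(-3)

Quotient: (r^-3)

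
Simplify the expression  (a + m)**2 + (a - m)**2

Binomially expand both and collect terms in a, m.

2*a**2 + 2*m**2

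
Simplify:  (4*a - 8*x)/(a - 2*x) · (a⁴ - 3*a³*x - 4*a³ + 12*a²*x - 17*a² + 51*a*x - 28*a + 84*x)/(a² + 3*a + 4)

4*a² - 12*a*x - 28*a + 84*x

Factor: 4*a - 8*x = 4·(a - 2*x);  a⁴ - 3*a³*x - 4*a³ + 12*a²*x - 17*a² + 51*a*x - 28*a + 84*x = (a - 7)·(a² + 3*a + 4)·(a - 3*x)
Cancel the common factors (a² + 3*a + 4), (a - 2*x).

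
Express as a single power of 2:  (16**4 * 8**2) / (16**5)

16**4 = 2**16; 8**2 = 2**6; 16**5 = 2**20
Combine exponents: 2**2

2**2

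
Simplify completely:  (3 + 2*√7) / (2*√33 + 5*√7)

(-4*√231 - 6*√33 + 15*√7 + 70)/43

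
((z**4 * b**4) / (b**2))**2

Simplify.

Inside the bracket: z**4 * b**2
Raise to the power 2: z**8 * b**4

b**4*z**8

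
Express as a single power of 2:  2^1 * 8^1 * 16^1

2^1 = 2^1; 8^1 = 2^3; 16^1 = 2^4
Combine exponents: 2^8

2^8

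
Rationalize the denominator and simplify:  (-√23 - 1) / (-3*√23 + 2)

(5*√23 + 71)/203

Multiply numerator and denominator by 2 + 3*√23.
Denominator becomes -203; numerator becomes -71 - 5*√23.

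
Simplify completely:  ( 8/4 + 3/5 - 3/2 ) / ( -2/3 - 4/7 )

-231/260

Numerator: 8/4 + 3/5 - 3/2 = 11/10
Denominator: -2/3 - 4/7 = -26/21
Divide: (11/10) · (-21/26) = -231/260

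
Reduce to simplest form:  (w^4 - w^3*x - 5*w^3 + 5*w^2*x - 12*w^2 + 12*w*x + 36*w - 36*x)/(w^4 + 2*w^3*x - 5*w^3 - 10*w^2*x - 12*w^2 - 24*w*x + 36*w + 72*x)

(w - x)/(w + 2*x)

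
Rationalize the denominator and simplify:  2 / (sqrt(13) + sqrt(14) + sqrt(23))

(-sqrt(4186) + 2*sqrt(23) + 11*sqrt(14) + 12*sqrt(13))/178

Group as (sqrt(13) + sqrt(23)) + sqrt(14); multiply by (sqrt(13) + sqrt(23)) - sqrt(14), then rationalise the remaining surd.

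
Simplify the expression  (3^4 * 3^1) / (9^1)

3^3

3^4 = 3^4; 3^1 = 3^1; 9^1 = 3^2
Combine exponents: 3^3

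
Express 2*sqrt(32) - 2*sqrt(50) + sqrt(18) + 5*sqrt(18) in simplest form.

2*sqrt(32) = 8*sqrt(2); 2*sqrt(50) = 10*sqrt(2); sqrt(18) = 3*sqrt(2); 5*sqrt(18) = 15*sqrt(2)
Combine: (8 - 10 + 3 + 15)·sqrt(2) = 16*sqrt(2)

16*sqrt(2)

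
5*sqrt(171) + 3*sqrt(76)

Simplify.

21*sqrt(19)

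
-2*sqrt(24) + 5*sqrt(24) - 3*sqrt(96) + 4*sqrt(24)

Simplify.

2*sqrt(6)

2*sqrt(24) = 4*sqrt(6); 5*sqrt(24) = 10*sqrt(6); 3*sqrt(96) = 12*sqrt(6); 4*sqrt(24) = 8*sqrt(6)
Combine: (-4 + 10 - 12 + 8)·sqrt(6) = 2*sqrt(6)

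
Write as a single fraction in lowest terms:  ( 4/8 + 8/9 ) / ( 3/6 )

Numerator: 4/8 + 8/9 = 25/18
Denominator: 3/6 = 1/2
Divide: (25/18) · (2) = 25/9

25/9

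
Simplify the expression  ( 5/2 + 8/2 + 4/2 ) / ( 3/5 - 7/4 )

-170/23

Numerator: 5/2 + 8/2 + 4/2 = 17/2
Denominator: 3/5 - 7/4 = -23/20
Divide: (17/2) · (-20/23) = -170/23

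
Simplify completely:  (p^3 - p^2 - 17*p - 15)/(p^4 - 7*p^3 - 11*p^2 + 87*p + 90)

Factor: p^3 - p^2 - 17*p - 15 = (p - 5)*(p + 1)*(p + 3);  p^4 - 7*p^3 - 11*p^2 + 87*p + 90 = (p + 3)*(p - 5)*(p + 1)*(p - 6)
Cancel the common factors (p - 5), (p + 1), (p + 3).

1/(p - 6)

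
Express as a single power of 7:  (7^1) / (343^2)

7^(-5)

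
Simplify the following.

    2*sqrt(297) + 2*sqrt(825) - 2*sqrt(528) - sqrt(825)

3*sqrt(33)

2*sqrt(297) = 6*sqrt(33); 2*sqrt(825) = 10*sqrt(33); 2*sqrt(528) = 8*sqrt(33); sqrt(825) = 5*sqrt(33)
Combine: (6 + 10 - 8 - 5)·sqrt(33) = 3*sqrt(33)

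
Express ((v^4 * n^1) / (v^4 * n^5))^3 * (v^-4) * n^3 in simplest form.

1/(n^9*v^4)

Inside the bracket: (n^-4)
Raise to the power 3: (n^-12)
Multiply by (v^-4) * n^3: add exponents.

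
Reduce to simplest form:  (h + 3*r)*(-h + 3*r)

Product of conjugates: (P+Q)(P-Q) = P^2 - Q^2.

-h^2 + 9*r^2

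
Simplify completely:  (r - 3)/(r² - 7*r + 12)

Factor: r² - 7*r + 12 = (r - 4)·(r - 3)
Cancel the common factor (r - 3).

1/(r - 4)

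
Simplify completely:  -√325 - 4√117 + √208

-13*√13

√325 = 5*√13; 4√117 = 12*√13; √208 = 4*√13
Combine: (-5 - 12 + 4)·√13 = -13*√13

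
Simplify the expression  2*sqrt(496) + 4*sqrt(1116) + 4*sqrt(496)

2*sqrt(496) = 8*sqrt(31); 4*sqrt(1116) = 24*sqrt(31); 4*sqrt(496) = 16*sqrt(31)
Combine: (8 + 24 + 16)·sqrt(31) = 48*sqrt(31)

48*sqrt(31)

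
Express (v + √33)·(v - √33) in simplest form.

Product of conjugates: (P+Q)(P-Q) = P^2 - Q^2.

v² - 33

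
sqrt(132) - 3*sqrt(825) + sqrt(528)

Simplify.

-9*sqrt(33)

sqrt(132) = 2*sqrt(33); 3*sqrt(825) = 15*sqrt(33); sqrt(528) = 4*sqrt(33)
Combine: (2 - 15 + 4)·sqrt(33) = -9*sqrt(33)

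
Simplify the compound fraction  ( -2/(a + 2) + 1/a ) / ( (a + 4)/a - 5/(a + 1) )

Numerator: -2/(a + 2) + 1/a = (-a + 2)/(a² + 2*a)
Denominator: (a + 4)/a - 5/(a + 1) = (a² + 4)/(a² + a)
Divide: ((-a + 2)/(a² + 2*a)) · ((a² + a)/(a² + 4)) = (-a² + a + 2)/(a³ + 2*a² + 4*a + 8)

(-a² + a + 2)/(a³ + 2*a² + 4*a + 8)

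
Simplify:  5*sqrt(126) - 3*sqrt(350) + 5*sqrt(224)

5*sqrt(126) = 15*sqrt(14); 3*sqrt(350) = 15*sqrt(14); 5*sqrt(224) = 20*sqrt(14)
Combine: (15 - 15 + 20)·sqrt(14) = 20*sqrt(14)

20*sqrt(14)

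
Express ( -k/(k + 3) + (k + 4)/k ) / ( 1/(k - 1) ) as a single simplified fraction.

(7*k² + 5*k - 12)/(k² + 3*k)

Numerator: -k/(k + 3) + (k + 4)/k = (7*k + 12)/(k² + 3*k)
Denominator: 1/(k - 1) = 1/(k - 1)
Divide: ((7*k + 12)/(k² + 3*k)) · (k - 1) = (7*k² + 5*k - 12)/(k² + 3*k)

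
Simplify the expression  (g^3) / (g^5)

g^(-2)

Quotient: (g^-2)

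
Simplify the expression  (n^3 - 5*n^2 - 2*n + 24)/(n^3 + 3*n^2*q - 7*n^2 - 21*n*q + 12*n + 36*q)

(n + 2)/(n + 3*q)

Factor: n^3 - 5*n^2 - 2*n + 24 = (n - 3)*(n + 2)*(n - 4);  n^3 + 3*n^2*q - 7*n^2 - 21*n*q + 12*n + 36*q = (n + 3*q)*(n - 4)*(n - 3)
Cancel the common factors (n - 4), (n - 3).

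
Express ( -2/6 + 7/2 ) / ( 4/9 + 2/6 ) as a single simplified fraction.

57/14

Numerator: -2/6 + 7/2 = 19/6
Denominator: 4/9 + 2/6 = 7/9
Divide: (19/6) · (9/7) = 57/14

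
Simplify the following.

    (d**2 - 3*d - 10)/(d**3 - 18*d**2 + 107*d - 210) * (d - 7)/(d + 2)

Factor: d**2 - 3*d - 10 = (d + 2)*(d - 5);  d**3 - 18*d**2 + 107*d - 210 = (d - 5)*(d - 7)*(d - 6)
Cancel the common factors (d - 5), (d + 2), (d - 7).

1/(d - 6)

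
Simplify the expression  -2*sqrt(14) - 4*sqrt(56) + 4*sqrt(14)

-6*sqrt(14)

2*sqrt(14) = 2*sqrt(14); 4*sqrt(56) = 8*sqrt(14); 4*sqrt(14) = 4*sqrt(14)
Combine: (-2 - 8 + 4)·sqrt(14) = -6*sqrt(14)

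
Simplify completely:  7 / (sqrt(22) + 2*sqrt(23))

(-sqrt(22) + 2*sqrt(23))/10

Multiply numerator and denominator by -2*sqrt(23) + sqrt(22).
Denominator becomes -70; numerator becomes -14*sqrt(23) + 7*sqrt(22).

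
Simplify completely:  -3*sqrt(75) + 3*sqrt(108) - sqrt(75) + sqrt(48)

3*sqrt(75) = 15*sqrt(3); 3*sqrt(108) = 18*sqrt(3); sqrt(75) = 5*sqrt(3); sqrt(48) = 4*sqrt(3)
Combine: (-15 + 18 - 5 + 4)·sqrt(3) = 2*sqrt(3)

2*sqrt(3)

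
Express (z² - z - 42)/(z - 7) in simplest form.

z + 6

Factor: z² - z - 42 = (z + 6)·(z - 7)
Cancel the common factor (z - 7).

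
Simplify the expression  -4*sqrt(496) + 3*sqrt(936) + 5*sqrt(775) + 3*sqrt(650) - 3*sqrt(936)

4*sqrt(496) = 16*sqrt(31); 3*sqrt(936) = 18*sqrt(26); 5*sqrt(775) = 25*sqrt(31); 3*sqrt(650) = 15*sqrt(26); 3*sqrt(936) = 18*sqrt(26)

9*sqrt(31) + 15*sqrt(26)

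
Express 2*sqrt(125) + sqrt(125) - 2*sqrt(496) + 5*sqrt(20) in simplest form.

-8*sqrt(31) + 25*sqrt(5)

2*sqrt(125) = 10*sqrt(5); sqrt(125) = 5*sqrt(5); 2*sqrt(496) = 8*sqrt(31); 5*sqrt(20) = 10*sqrt(5)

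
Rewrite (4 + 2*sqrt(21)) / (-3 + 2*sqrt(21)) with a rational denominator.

Multiply numerator and denominator by -2*sqrt(21) - 3.
Denominator becomes -75; numerator becomes -96 - 14*sqrt(21).

(14*sqrt(21) + 96)/75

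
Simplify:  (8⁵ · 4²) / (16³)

2^7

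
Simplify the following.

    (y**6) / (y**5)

Quotient: y**1

y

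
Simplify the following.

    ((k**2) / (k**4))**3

k**(-6)

Inside the bracket: (k**-2)
Raise to the power 3: (k**-6)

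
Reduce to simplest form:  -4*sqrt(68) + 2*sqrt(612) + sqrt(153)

4*sqrt(68) = 8*sqrt(17); 2*sqrt(612) = 12*sqrt(17); sqrt(153) = 3*sqrt(17)
Combine: (-8 + 12 + 3)·sqrt(17) = 7*sqrt(17)

7*sqrt(17)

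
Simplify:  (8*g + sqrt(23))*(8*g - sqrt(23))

64*g^2 - 23

Difference of squares with P = 8*g, Q = sqrt(23).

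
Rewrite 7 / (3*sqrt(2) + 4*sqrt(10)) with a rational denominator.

(-21*sqrt(2) + 28*sqrt(10))/142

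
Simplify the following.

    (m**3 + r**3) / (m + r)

r**3 + m**3 = (m + r)(m**2 - m*r + r**2).

m**2 - m*r + r**2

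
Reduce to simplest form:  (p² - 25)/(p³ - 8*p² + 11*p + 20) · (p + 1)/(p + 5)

Factor: p² - 25 = (p + 5)·(p - 5);  p³ - 8*p² + 11*p + 20 = (p - 4)·(p + 1)·(p - 5)
Cancel the common factors (p + 5), (p + 1), (p - 5).

1/(p - 4)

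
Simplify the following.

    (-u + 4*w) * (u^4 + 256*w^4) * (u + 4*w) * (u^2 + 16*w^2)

-u^8 + 65536*w^8

Telescope via difference of squares: ((4*w)+u)((4*w)-u) = -u^2 + 16*w^2, then repeat with the next factor.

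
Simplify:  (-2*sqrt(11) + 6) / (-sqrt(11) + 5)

Multiply numerator and denominator by sqrt(11) + 5.
Denominator becomes 14; numerator becomes -4*sqrt(11) + 8.

(-2*sqrt(11) + 4)/7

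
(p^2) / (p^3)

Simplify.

1/p

Quotient: (p^-1)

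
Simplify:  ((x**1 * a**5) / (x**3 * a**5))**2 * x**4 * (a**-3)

Inside the bracket: (x**-2)
Raise to the power 2: (x**-4)
Multiply by x**4 * (a**-3): add exponents.

a**(-3)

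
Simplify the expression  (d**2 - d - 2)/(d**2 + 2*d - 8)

(d + 1)/(d + 4)

Factor: d**2 - d - 2 = (d - 2)*(d + 1);  d**2 + 2*d - 8 = (d - 2)*(d + 4)
Cancel the common factor (d - 2).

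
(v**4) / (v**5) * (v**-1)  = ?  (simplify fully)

Quotient: (v**-1)
Multiply by (v**-1): add exponents.

v**(-2)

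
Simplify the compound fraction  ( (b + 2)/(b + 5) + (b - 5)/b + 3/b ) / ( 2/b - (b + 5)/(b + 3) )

(-2*b³ - 11*b² - 5*b + 30)/(b³ + 8*b² + 9*b - 30)

Numerator: (b + 2)/(b + 5) + (b - 5)/b + 3/b = (2*b² + 5*b - 10)/(b² + 5*b)
Denominator: 2/b - (b + 5)/(b + 3) = (-b² - 3*b + 6)/(b² + 3*b)
Divide: ((2*b² + 5*b - 10)/(b² + 5*b)) · ((b² + 3*b)/(-b² - 3*b + 6)) = (-2*b³ - 11*b² - 5*b + 30)/(b³ + 8*b² + 9*b - 30)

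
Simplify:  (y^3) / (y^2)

Quotient: y^1

y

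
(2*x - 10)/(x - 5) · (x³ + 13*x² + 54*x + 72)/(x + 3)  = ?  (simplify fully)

Factor: 2*x - 10 = 2·(x - 5);  x³ + 13*x² + 54*x + 72 = (x + 3)·(x + 6)·(x + 4)
Cancel the common factors (x + 3), (x - 5).

2*x² + 20*x + 48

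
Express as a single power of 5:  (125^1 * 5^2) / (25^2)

5^1

125^1 = 5^3; 5^2 = 5^2; 25^2 = 5^4
Combine exponents: 5^1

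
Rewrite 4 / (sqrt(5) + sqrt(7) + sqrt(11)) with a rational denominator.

Group as (sqrt(5) + sqrt(7)) + sqrt(11); multiply by (sqrt(5) + sqrt(7)) - sqrt(11), then rationalise the remaining surd.

(-8*sqrt(385) + 4*sqrt(11) + 36*sqrt(7) + 52*sqrt(5))/139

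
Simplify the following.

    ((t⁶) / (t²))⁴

t^16

Inside the bracket: t⁴
Raise to the power 4: t^16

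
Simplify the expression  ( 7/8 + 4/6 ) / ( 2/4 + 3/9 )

Numerator: 7/8 + 4/6 = 37/24
Denominator: 2/4 + 3/9 = 5/6
Divide: (37/24) · (6/5) = 37/20

37/20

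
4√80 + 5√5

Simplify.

21*√5

4√80 = 16*√5; 5√5 = 5*√5
Combine: (16 + 5)·√5 = 21*√5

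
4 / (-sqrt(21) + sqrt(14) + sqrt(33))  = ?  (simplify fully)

(-26*sqrt(21) + 2*sqrt(33) + 40*sqrt(14) + 42*sqrt(22))/293

Group as (sqrt(14) + sqrt(33)) - sqrt(21); multiply by (sqrt(14) + sqrt(33)) + sqrt(21), then rationalise the remaining surd.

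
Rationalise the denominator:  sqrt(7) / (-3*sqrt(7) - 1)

Multiply numerator and denominator by -1 + 3*sqrt(7).
Denominator becomes -62; numerator becomes -sqrt(7) + 21.

(-21 + sqrt(7))/62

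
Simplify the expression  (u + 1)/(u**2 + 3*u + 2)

Factor: u**2 + 3*u + 2 = (u + 1)*(u + 2)
Cancel the common factor (u + 1).

1/(u + 2)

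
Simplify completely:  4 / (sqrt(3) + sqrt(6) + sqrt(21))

(-3*sqrt(6) - 4*sqrt(3) + sqrt(42) + 2*sqrt(21))/3

Group as (sqrt(3) + sqrt(21)) + sqrt(6); multiply by (sqrt(3) + sqrt(21)) - sqrt(6), then rationalise the remaining surd.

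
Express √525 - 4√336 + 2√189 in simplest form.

-5*√21

√525 = 5*√21; 4√336 = 16*√21; 2√189 = 6*√21
Combine: (5 - 16 + 6)·√21 = -5*√21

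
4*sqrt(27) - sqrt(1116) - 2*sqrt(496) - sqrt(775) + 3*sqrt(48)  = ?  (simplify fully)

-19*sqrt(31) + 24*sqrt(3)

4*sqrt(27) = 12*sqrt(3); sqrt(1116) = 6*sqrt(31); 2*sqrt(496) = 8*sqrt(31); sqrt(775) = 5*sqrt(31); 3*sqrt(48) = 12*sqrt(3)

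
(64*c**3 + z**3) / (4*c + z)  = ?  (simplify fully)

16*c**2 - 4*c*z + z**2

Factor as (a+b)(a**2-ab+b**2) with a=z, b=(4*c).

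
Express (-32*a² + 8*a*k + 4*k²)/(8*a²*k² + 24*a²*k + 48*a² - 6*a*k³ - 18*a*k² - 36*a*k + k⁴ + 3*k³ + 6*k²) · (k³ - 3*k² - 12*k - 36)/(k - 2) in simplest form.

Factor: -32*a² + 8*a*k + 4*k² = 4·(-2*a + k)·(4*a + k);  8*a²*k² + 24*a²*k + 48*a² - 6*a*k³ - 18*a*k² - 36*a*k + k⁴ + 3*k³ + 6*k² = (k² + 3*k + 6)·(-2*a + k)·(-4*a + k);  k³ - 3*k² - 12*k - 36 = (k - 6)·(k² + 3*k + 6)
Cancel the common factors (k² + 3*k + 6), (-2*a + k).

(-16*a*k + 96*a - 4*k² + 24*k)/(4*a*k - 8*a - k² + 2*k)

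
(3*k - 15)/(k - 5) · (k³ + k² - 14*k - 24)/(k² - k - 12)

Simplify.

3*k + 6

Factor: 3*k - 15 = 3·(k - 5);  k³ + k² - 14*k - 24 = (k + 2)·(k + 3)·(k - 4);  k² - k - 12 = (k + 3)·(k - 4)
Cancel the common factors (k - 4), (k + 3), (k - 5).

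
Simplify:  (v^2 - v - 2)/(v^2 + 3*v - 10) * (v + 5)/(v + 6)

(v + 1)/(v + 6)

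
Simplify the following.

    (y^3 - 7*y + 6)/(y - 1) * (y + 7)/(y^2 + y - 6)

y + 7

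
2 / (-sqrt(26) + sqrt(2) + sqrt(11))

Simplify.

(-26*sqrt(26) - 34*sqrt(11) - 70*sqrt(2) - 8*sqrt(143))/81

Group as (sqrt(2) + sqrt(11)) - sqrt(26); multiply by (sqrt(2) + sqrt(11)) + sqrt(26), then rationalise the remaining surd.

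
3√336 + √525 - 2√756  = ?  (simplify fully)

5*√21

3√336 = 12*√21; √525 = 5*√21; 2√756 = 12*√21
Combine: (12 + 5 - 12)·√21 = 5*√21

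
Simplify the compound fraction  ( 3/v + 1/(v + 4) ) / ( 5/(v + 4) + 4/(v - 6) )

(4*v^2 - 12*v - 72)/(9*v^2 - 14*v)

Numerator: 3/v + 1/(v + 4) = (4*v + 12)/(v^2 + 4*v)
Denominator: 5/(v + 4) + 4/(v - 6) = (9*v - 14)/(v^2 - 2*v - 24)
Divide: ((4*v + 12)/(v^2 + 4*v)) · ((v^2 - 2*v - 24)/(9*v - 14)) = (4*v^2 - 12*v - 72)/(9*v^2 - 14*v)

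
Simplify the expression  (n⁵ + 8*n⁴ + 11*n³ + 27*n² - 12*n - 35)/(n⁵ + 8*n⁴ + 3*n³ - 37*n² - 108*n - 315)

Factor: n⁵ + 8*n⁴ + 11*n³ + 27*n² - 12*n - 35 = (n² + n + 5)·(n + 1)·(n + 7)·(n - 1);  n⁵ + 8*n⁴ + 3*n³ - 37*n² - 108*n - 315 = (n + 3)·(n + 7)·(n - 3)·(n² + n + 5)
Cancel the common factors (n² + n + 5), (n + 7).

(n² - 1)/(n² - 9)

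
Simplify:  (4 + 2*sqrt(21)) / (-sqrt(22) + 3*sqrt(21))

(4*sqrt(22) + 2*sqrt(462) + 12*sqrt(21) + 126)/167

Multiply numerator and denominator by sqrt(22) + 3*sqrt(21).
Denominator becomes 167; numerator becomes 4*sqrt(22) + 2*sqrt(462) + 12*sqrt(21) + 126.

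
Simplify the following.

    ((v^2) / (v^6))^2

v^(-8)

Inside the bracket: (v^-4)
Raise to the power 2: (v^-8)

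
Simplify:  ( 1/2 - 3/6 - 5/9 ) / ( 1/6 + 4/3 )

-10/27

Numerator: 1/2 - 3/6 - 5/9 = -5/9
Denominator: 1/6 + 4/3 = 3/2
Divide: (-5/9) · (2/3) = -10/27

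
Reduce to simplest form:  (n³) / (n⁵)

n^(-2)

Quotient: (n^-2)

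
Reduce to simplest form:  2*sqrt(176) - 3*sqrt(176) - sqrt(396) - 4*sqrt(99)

-22*sqrt(11)

2*sqrt(176) = 8*sqrt(11); 3*sqrt(176) = 12*sqrt(11); sqrt(396) = 6*sqrt(11); 4*sqrt(99) = 12*sqrt(11)
Combine: (8 - 12 - 6 - 12)·sqrt(11) = -22*sqrt(11)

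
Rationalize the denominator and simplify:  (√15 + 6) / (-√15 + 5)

Multiply numerator and denominator by √15 + 5.
Denominator becomes 10; numerator becomes 11*√15 + 45.

(11*√15 + 45)/10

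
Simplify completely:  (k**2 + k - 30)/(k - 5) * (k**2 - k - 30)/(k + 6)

Factor: k**2 + k - 30 = (k + 6)*(k - 5);  k**2 - k - 30 = (k + 5)*(k - 6)
Cancel the common factors (k - 5), (k + 6).

k**2 - k - 30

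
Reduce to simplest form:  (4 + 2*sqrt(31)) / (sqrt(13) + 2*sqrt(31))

Multiply numerator and denominator by -sqrt(13) + 2*sqrt(31).
Denominator becomes 111; numerator becomes -2*sqrt(403) - 4*sqrt(13) + 8*sqrt(31) + 124.

(-2*sqrt(403) - 4*sqrt(13) + 8*sqrt(31) + 124)/111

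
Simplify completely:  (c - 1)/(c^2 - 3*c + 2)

1/(c - 2)

Factor: c^2 - 3*c + 2 = (c - 1)*(c - 2)
Cancel the common factor (c - 1).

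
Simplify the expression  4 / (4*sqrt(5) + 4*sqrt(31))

(-sqrt(5) + sqrt(31))/26

Multiply numerator and denominator by -4*sqrt(31) + 4*sqrt(5).
Denominator becomes -416; numerator becomes -16*sqrt(31) + 16*sqrt(5).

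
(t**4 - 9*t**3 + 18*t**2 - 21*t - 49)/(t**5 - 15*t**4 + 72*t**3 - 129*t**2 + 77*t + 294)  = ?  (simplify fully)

Factor: t**4 - 9*t**3 + 18*t**2 - 21*t - 49 = (t**2 - 3*t + 7)*(t - 7)*(t + 1);  t**5 - 15*t**4 + 72*t**3 - 129*t**2 + 77*t + 294 = (t - 6)*(t - 7)*(t + 1)*(t**2 - 3*t + 7)
Cancel the common factors (t**2 - 3*t + 7), (t - 7), (t + 1).

1/(t - 6)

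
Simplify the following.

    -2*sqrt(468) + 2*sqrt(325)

-2*sqrt(13)

2*sqrt(468) = 12*sqrt(13); 2*sqrt(325) = 10*sqrt(13)
Combine: (-12 + 10)·sqrt(13) = -2*sqrt(13)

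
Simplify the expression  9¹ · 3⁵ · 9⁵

9¹ = 3^2; 3⁵ = 3^5; 9⁵ = 3^10
Combine exponents: 3^17

3^17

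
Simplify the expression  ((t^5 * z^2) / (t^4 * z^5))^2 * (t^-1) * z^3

t/z^3

Inside the bracket: t^1 * (z^-3)
Raise to the power 2: t^2 * (z^-6)
Multiply by (t^-1) * z^3: add exponents.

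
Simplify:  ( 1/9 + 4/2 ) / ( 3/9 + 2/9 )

19/5

Numerator: 1/9 + 4/2 = 19/9
Denominator: 3/9 + 2/9 = 5/9
Divide: (19/9) · (9/5) = 19/5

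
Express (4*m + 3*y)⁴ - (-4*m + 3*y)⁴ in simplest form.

Write as f((3*y),(4*m)) - f((3*y),-(4*m)) and expand.

1536*m³*y + 864*m*y³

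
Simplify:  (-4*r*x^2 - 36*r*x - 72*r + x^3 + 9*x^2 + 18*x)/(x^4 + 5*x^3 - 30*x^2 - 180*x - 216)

Factor: -4*r*x^2 - 36*r*x - 72*r + x^3 + 9*x^2 + 18*x = (-4*r + x)*(x + 6)*(x + 3);  x^4 + 5*x^3 - 30*x^2 - 180*x - 216 = (x + 6)*(x + 3)*(x - 6)*(x + 2)
Cancel the common factors (x + 6), (x + 3).

(-4*r + x)/(x^2 - 4*x - 12)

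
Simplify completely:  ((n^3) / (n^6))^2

Inside the bracket: (n^-3)
Raise to the power 2: (n^-6)

n^(-6)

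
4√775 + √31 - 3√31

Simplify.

18*√31

4√775 = 20*√31; √31 = √31; 3√31 = 3*√31
Combine: (20 + 1 - 3)·√31 = 18*√31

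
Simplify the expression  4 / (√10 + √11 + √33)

(-11*√30 - 6*√33 + 16*√11 + 17*√10)/37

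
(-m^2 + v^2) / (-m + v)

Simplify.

m + v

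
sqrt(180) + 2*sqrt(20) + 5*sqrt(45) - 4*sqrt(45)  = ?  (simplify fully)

sqrt(180) = 6*sqrt(5); 2*sqrt(20) = 4*sqrt(5); 5*sqrt(45) = 15*sqrt(5); 4*sqrt(45) = 12*sqrt(5)
Combine: (6 + 4 + 15 - 12)·sqrt(5) = 13*sqrt(5)

13*sqrt(5)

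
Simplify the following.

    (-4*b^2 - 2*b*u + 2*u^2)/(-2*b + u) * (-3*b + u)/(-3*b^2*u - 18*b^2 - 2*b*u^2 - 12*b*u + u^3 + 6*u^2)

Factor: -4*b^2 - 2*b*u + 2*u^2 = 2*(b + u)*(-2*b + u);  -3*b^2*u - 18*b^2 - 2*b*u^2 - 12*b*u + u^3 + 6*u^2 = (u + 6)*(b + u)*(-3*b + u)
Cancel the common factors (b + u), (-3*b + u), (-2*b + u).

2/(u + 6)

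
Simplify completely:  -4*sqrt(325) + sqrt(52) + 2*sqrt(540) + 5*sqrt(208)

2*sqrt(13) + 12*sqrt(15)

4*sqrt(325) = 20*sqrt(13); sqrt(52) = 2*sqrt(13); 2*sqrt(540) = 12*sqrt(15); 5*sqrt(208) = 20*sqrt(13)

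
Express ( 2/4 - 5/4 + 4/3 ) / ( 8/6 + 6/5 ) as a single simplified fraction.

Numerator: 2/4 - 5/4 + 4/3 = 7/12
Denominator: 8/6 + 6/5 = 38/15
Divide: (7/12) · (15/38) = 35/152

35/152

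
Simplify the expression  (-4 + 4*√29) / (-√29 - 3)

Multiply numerator and denominator by -3 + √29.
Denominator becomes -20; numerator becomes -16*√29 + 128.

(-32 + 4*√29)/5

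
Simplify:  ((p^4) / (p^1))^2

Inside the bracket: p^3
Raise to the power 2: p^6

p^6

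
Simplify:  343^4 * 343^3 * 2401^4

7^37

343^4 = 7^12; 343^3 = 7^9; 2401^4 = 7^16
Combine exponents: 7^37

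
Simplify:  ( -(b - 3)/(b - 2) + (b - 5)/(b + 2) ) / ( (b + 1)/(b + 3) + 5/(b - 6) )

Numerator: -(b - 3)/(b - 2) + (b - 5)/(b + 2) = (-6*b + 16)/(b^2 - 4)
Denominator: (b + 1)/(b + 3) + 5/(b - 6) = (b^2 + 9)/(b^2 - 3*b - 18)
Divide: ((-6*b + 16)/(b^2 - 4)) · ((b^2 - 3*b - 18)/(b^2 + 9)) = (-6*b^3 + 34*b^2 + 60*b - 288)/(b^4 + 5*b^2 - 36)

(-6*b^3 + 34*b^2 + 60*b - 288)/(b^4 + 5*b^2 - 36)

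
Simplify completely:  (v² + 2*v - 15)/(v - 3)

Factor: v² + 2*v - 15 = (v + 5)·(v - 3)
Cancel the common factor (v - 3).

v + 5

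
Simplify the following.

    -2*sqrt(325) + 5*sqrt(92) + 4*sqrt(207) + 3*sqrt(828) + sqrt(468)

-4*sqrt(13) + 40*sqrt(23)

2*sqrt(325) = 10*sqrt(13); 5*sqrt(92) = 10*sqrt(23); 4*sqrt(207) = 12*sqrt(23); 3*sqrt(828) = 18*sqrt(23); sqrt(468) = 6*sqrt(13)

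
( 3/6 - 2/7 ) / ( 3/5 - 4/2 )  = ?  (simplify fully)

-15/98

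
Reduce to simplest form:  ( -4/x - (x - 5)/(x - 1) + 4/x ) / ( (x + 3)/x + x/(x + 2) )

(-x^3 + 3*x^2 + 10*x)/(2*x^3 + 3*x^2 + x - 6)

Numerator: -4/x - (x - 5)/(x - 1) + 4/x = (-x + 5)/(x - 1)
Denominator: (x + 3)/x + x/(x + 2) = (2*x^2 + 5*x + 6)/(x^2 + 2*x)
Divide: ((-x + 5)/(x - 1)) · ((x^2 + 2*x)/(2*x^2 + 5*x + 6)) = (-x^3 + 3*x^2 + 10*x)/(2*x^3 + 3*x^2 + x - 6)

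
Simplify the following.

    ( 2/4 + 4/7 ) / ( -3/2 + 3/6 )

-15/14

Numerator: 2/4 + 4/7 = 15/14
Denominator: -3/2 + 3/6 = -1
Divide: (15/14) · (-1) = -15/14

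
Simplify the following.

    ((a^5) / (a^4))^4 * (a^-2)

Inside the bracket: a^1
Raise to the power 4: a^4
Multiply by (a^-2): add exponents.

a^2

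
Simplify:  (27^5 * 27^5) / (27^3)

27^5 = 3^15; 27^5 = 3^15; 27^3 = 3^9
Combine exponents: 3^21

3^21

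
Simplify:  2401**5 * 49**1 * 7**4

2401**5 = 7**20; 49**1 = 7**2; 7**4 = 7**4
Combine exponents: 7**26

7**26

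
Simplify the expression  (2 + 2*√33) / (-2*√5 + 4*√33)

Multiply numerator and denominator by 2*√5 + 4*√33.
Denominator becomes 508; numerator becomes 4*√5 + 8*√33 + 4*√165 + 264.

(√5 + 2*√33 + √165 + 66)/127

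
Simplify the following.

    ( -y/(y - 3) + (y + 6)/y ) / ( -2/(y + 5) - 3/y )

(-3*y² + 3*y + 90)/(5*y² - 45)

Numerator: -y/(y - 3) + (y + 6)/y = (3*y - 18)/(y² - 3*y)
Denominator: -2/(y + 5) - 3/y = (-5*y - 15)/(y² + 5*y)
Divide: ((3*y - 18)/(y² - 3*y)) · ((y² + 5*y)/(-5*y - 15)) = (-3*y² + 3*y + 90)/(5*y² - 45)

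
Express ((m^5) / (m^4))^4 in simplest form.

m^4

Inside the bracket: m^1
Raise to the power 4: m^4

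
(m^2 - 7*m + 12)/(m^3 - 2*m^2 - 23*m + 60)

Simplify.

1/(m + 5)

Factor: m^2 - 7*m + 12 = (m - 4)*(m - 3);  m^3 - 2*m^2 - 23*m + 60 = (m + 5)*(m - 3)*(m - 4)
Cancel the common factors (m - 4), (m - 3).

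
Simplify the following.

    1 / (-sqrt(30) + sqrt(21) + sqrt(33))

Group as (sqrt(21) + sqrt(33)) - sqrt(30); multiply by (sqrt(21) + sqrt(33)) + sqrt(30), then rationalise the remaining surd.

(-4*sqrt(30) + 3*sqrt(33) + 7*sqrt(21) + sqrt(2310))/366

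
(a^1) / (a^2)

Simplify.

Quotient: (a^-1)

1/a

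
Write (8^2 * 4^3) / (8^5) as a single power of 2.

8^2 = 2^6; 4^3 = 2^6; 8^5 = 2^15
Combine exponents: 2^(-3)

2^(-3)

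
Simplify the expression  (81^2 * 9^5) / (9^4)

3^10

81^2 = 3^8; 9^5 = 3^10; 9^4 = 3^8
Combine exponents: 3^10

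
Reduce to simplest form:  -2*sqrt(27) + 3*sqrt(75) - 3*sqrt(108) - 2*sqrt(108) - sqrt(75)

-26*sqrt(3)

2*sqrt(27) = 6*sqrt(3); 3*sqrt(75) = 15*sqrt(3); 3*sqrt(108) = 18*sqrt(3); 2*sqrt(108) = 12*sqrt(3); sqrt(75) = 5*sqrt(3)
Combine: (-6 + 15 - 18 - 12 - 5)·sqrt(3) = -26*sqrt(3)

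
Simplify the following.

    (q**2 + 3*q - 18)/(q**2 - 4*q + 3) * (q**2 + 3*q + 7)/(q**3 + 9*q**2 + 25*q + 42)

Factor: q**2 + 3*q - 18 = (q + 6)*(q - 3);  q**2 - 4*q + 3 = (q - 1)*(q - 3);  q**3 + 9*q**2 + 25*q + 42 = (q + 6)*(q**2 + 3*q + 7)
Cancel the common factors (q**2 + 3*q + 7), (q - 3), (q + 6).

1/(q - 1)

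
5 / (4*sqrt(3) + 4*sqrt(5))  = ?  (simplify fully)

(-5*sqrt(3) + 5*sqrt(5))/8

Multiply numerator and denominator by -4*sqrt(5) + 4*sqrt(3).
Denominator becomes -32; numerator becomes -20*sqrt(5) + 20*sqrt(3).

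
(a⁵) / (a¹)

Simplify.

a⁴

Quotient: a⁴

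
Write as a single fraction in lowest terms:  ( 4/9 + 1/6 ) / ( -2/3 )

-11/12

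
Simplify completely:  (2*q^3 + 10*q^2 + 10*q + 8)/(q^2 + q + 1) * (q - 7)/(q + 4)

Factor: 2*q^3 + 10*q^2 + 10*q + 8 = 2*(q^2 + q + 1)*(q + 4)
Cancel the common factors (q^2 + q + 1), (q + 4).

2*q - 14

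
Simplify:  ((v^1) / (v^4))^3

Inside the bracket: (v^-3)
Raise to the power 3: (v^-9)

v^(-9)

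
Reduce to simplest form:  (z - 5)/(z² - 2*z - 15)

Factor: z² - 2*z - 15 = (z - 5)·(z + 3)
Cancel the common factor (z - 5).

1/(z + 3)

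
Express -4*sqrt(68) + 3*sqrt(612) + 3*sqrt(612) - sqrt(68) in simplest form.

26*sqrt(17)

4*sqrt(68) = 8*sqrt(17); 3*sqrt(612) = 18*sqrt(17); 3*sqrt(612) = 18*sqrt(17); sqrt(68) = 2*sqrt(17)
Combine: (-8 + 18 + 18 - 2)·sqrt(17) = 26*sqrt(17)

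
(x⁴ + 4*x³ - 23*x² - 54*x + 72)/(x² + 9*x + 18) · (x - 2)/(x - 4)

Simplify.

Factor: x⁴ + 4*x³ - 23*x² - 54*x + 72 = (x + 6)·(x + 3)·(x - 1)·(x - 4);  x² + 9*x + 18 = (x + 6)·(x + 3)
Cancel the common factors (x + 3), (x - 4), (x + 6).

x² - 3*x + 2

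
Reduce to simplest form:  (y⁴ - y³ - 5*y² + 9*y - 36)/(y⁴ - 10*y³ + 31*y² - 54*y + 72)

(y + 3)/(y - 6)

Factor: y⁴ - y³ - 5*y² + 9*y - 36 = (y + 3)·(y - 3)·(y² - y + 4);  y⁴ - 10*y³ + 31*y² - 54*y + 72 = (y - 6)·(y - 3)·(y² - y + 4)
Cancel the common factors (y² - y + 4), (y - 3).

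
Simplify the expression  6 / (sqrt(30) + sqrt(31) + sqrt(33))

(-9*sqrt(3410) + 42*sqrt(33) + 48*sqrt(31) + 51*sqrt(30))/734

Group as (sqrt(30) + sqrt(31)) + sqrt(33); multiply by (sqrt(30) + sqrt(31)) - sqrt(33), then rationalise the remaining surd.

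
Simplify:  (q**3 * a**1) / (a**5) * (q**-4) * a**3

1/(a*q)

Quotient: q**3 * (a**-4)
Multiply by (q**-4) * a**3: add exponents.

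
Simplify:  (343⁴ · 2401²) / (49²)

343⁴ = 7^12; 2401² = 7^8; 49² = 7^4
Combine exponents: 7^16

7^16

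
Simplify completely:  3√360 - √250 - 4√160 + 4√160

3√360 = 18*√10; √250 = 5*√10; 4√160 = 16*√10; 4√160 = 16*√10
Combine: (18 - 5 - 16 + 16)·√10 = 13*√10

13*√10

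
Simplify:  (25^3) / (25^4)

25^3 = 5^6; 25^4 = 5^8
Combine exponents: 5^(-2)

5^(-2)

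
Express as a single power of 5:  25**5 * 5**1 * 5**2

25**5 = 5**10; 5**1 = 5**1; 5**2 = 5**2
Combine exponents: 5**13

5**13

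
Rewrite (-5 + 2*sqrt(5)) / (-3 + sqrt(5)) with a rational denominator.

Multiply numerator and denominator by -3 - sqrt(5).
Denominator becomes 4; numerator becomes -sqrt(5) + 5.

(-sqrt(5) + 5)/4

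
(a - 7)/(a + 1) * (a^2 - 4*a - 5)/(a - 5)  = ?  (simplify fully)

a - 7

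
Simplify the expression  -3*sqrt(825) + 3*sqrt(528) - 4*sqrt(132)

3*sqrt(825) = 15*sqrt(33); 3*sqrt(528) = 12*sqrt(33); 4*sqrt(132) = 8*sqrt(33)
Combine: (-15 + 12 - 8)·sqrt(33) = -11*sqrt(33)

-11*sqrt(33)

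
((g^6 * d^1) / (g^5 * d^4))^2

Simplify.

Inside the bracket: g^1 * (d^-3)
Raise to the power 2: g^2 * (d^-6)

g^2/d^6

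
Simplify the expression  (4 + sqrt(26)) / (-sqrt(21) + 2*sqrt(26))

Multiply numerator and denominator by sqrt(21) + 2*sqrt(26).
Denominator becomes 83; numerator becomes 4*sqrt(21) + sqrt(546) + 8*sqrt(26) + 52.

(4*sqrt(21) + sqrt(546) + 8*sqrt(26) + 52)/83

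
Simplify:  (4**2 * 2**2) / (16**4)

2**(-10)

4**2 = 2**4; 2**2 = 2**2; 16**4 = 2**16
Combine exponents: 2**(-10)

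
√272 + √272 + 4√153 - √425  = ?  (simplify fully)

√272 = 4*√17; √272 = 4*√17; 4√153 = 12*√17; √425 = 5*√17
Combine: (4 + 4 + 12 - 5)·√17 = 15*√17

15*√17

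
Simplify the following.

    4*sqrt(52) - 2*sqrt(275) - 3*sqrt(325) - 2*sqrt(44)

4*sqrt(52) = 8*sqrt(13); 2*sqrt(275) = 10*sqrt(11); 3*sqrt(325) = 15*sqrt(13); 2*sqrt(44) = 4*sqrt(11)

-14*sqrt(11) - 7*sqrt(13)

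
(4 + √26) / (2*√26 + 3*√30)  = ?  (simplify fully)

(-26 - 4*√26 + 6*√30 + 3*√195)/83

Multiply numerator and denominator by -3*√30 + 2*√26.
Denominator becomes -166; numerator becomes -6*√195 - 12*√30 + 8*√26 + 52.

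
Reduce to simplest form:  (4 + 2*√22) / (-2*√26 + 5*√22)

(4*√26 + 10*√22 + 4*√143 + 110)/223

Multiply numerator and denominator by 2*√26 + 5*√22.
Denominator becomes 446; numerator becomes 8*√26 + 20*√22 + 8*√143 + 220.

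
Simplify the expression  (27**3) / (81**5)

3**(-11)

27**3 = 3**9; 81**5 = 3**20
Combine exponents: 3**(-11)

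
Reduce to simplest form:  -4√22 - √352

-8*√22

4√22 = 4*√22; √352 = 4*√22
Combine: (-4 - 4)·√22 = -8*√22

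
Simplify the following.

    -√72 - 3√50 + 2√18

-15*√2

√72 = 6*√2; 3√50 = 15*√2; 2√18 = 6*√2
Combine: (-6 - 15 + 6)·√2 = -15*√2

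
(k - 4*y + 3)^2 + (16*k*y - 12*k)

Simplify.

(k + 4*y - 3)^2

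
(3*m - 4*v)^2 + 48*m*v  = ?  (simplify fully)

Expanding gives 9*m^2 + 24*m*v + 16*v^2, a perfect square.

(3*m + 4*v)^2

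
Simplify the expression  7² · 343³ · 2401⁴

7² = 7^2; 343³ = 7^9; 2401⁴ = 7^16
Combine exponents: 7^27

7^27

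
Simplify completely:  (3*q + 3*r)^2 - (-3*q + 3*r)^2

36*q*r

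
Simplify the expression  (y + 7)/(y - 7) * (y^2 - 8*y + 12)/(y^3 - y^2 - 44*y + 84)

1/(y - 7)

Factor: y^2 - 8*y + 12 = (y - 2)*(y - 6);  y^3 - y^2 - 44*y + 84 = (y + 7)*(y - 2)*(y - 6)
Cancel the common factors (y - 2), (y + 7), (y - 6).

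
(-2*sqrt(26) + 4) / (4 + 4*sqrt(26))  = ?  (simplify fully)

(-28 + 3*sqrt(26))/50

Multiply numerator and denominator by -4*sqrt(26) + 4.
Denominator becomes -400; numerator becomes -24*sqrt(26) + 224.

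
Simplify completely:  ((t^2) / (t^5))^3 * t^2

Inside the bracket: (t^-3)
Raise to the power 3: (t^-9)
Multiply by t^2: add exponents.

t^(-7)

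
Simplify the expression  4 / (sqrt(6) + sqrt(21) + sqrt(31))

Group as (sqrt(6) + sqrt(31)) + sqrt(21); multiply by (sqrt(6) + sqrt(31)) - sqrt(21), then rationalise the remaining surd.

(-3*sqrt(434) - 2*sqrt(31) + 8*sqrt(21) + 23*sqrt(6))/61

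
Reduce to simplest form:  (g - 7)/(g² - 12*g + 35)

Factor: g² - 12*g + 35 = (g - 7)·(g - 5)
Cancel the common factor (g - 7).

1/(g - 5)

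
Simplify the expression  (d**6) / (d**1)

d**5

Quotient: d**5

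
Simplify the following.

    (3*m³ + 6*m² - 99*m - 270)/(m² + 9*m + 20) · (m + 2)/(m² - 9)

(3*m² - 12*m - 36)/(m² + m - 12)

Factor: 3*m³ + 6*m² - 99*m - 270 = 3·(m + 3)·(m + 5)·(m - 6);  m² + 9*m + 20 = (m + 5)·(m + 4);  m² - 9 = (m + 3)·(m - 3)
Cancel the common factors (m + 5), (m + 3).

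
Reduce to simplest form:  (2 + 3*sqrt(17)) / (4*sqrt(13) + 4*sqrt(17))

Multiply numerator and denominator by -4*sqrt(13) + 4*sqrt(17).
Denominator becomes 64; numerator becomes -12*sqrt(221) - 8*sqrt(13) + 8*sqrt(17) + 204.

(-3*sqrt(221) - 2*sqrt(13) + 2*sqrt(17) + 51)/16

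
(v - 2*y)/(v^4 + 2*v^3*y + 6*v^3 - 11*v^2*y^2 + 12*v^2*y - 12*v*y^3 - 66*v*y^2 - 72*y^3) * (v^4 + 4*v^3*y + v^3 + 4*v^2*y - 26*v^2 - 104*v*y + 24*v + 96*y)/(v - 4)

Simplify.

(-v^2 + 2*v*y + v - 2*y)/(-v^2 + 2*v*y + 3*y^2)

Factor: v^4 + 2*v^3*y + 6*v^3 - 11*v^2*y^2 + 12*v^2*y - 12*v*y^3 - 66*v*y^2 - 72*y^3 = (v - 3*y)*(v + y)*(v + 4*y)*(v + 6);  v^4 + 4*v^3*y + v^3 + 4*v^2*y - 26*v^2 - 104*v*y + 24*v + 96*y = (v - 4)*(v + 6)*(v - 1)*(v + 4*y)
Cancel the common factors (v + 4*y), (v + 6), (v - 4).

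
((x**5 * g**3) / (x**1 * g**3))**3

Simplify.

Inside the bracket: x**4
Raise to the power 3: x**12

x**12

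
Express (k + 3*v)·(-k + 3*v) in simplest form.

-k² + 9*v²

Difference of squares with P = 3*v, Q = k.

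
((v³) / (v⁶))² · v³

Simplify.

v^(-3)

Inside the bracket: (v^-3)
Raise to the power 2: (v^-6)
Multiply by v³: add exponents.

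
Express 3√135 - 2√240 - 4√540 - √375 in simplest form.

-28*√15

3√135 = 9*√15; 2√240 = 8*√15; 4√540 = 24*√15; √375 = 5*√15
Combine: (9 - 8 - 24 - 5)·√15 = -28*√15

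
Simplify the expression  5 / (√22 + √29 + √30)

Group as (√22 + √30) + √29; multiply by (√22 + √30) - √29, then rationalise the remaining surd.

(-20*√4785 + 105*√30 + 115*√29 + 185*√22)/2111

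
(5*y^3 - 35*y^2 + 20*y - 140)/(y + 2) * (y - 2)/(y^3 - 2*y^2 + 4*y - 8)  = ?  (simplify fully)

Factor: 5*y^3 - 35*y^2 + 20*y - 140 = 5*(y^2 + 4)*(y - 7);  y^3 - 2*y^2 + 4*y - 8 = (y^2 + 4)*(y - 2)
Cancel the common factors (y^2 + 4), (y - 2).

(5*y - 35)/(y + 2)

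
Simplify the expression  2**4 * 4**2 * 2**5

2**4 = 2**4; 4**2 = 2**4; 2**5 = 2**5
Combine exponents: 2**13

2**13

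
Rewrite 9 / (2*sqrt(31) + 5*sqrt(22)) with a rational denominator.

Multiply numerator and denominator by -5*sqrt(22) + 2*sqrt(31).
Denominator becomes -426; numerator becomes -45*sqrt(22) + 18*sqrt(31).

(-6*sqrt(31) + 15*sqrt(22))/142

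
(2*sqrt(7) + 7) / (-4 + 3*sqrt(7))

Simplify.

Multiply numerator and denominator by -3*sqrt(7) - 4.
Denominator becomes -47; numerator becomes -29*sqrt(7) - 70.

(70 + 29*sqrt(7))/47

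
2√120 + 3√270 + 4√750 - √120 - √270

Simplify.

2√120 = 4*√30; 3√270 = 9*√30; 4√750 = 20*√30; √120 = 2*√30; √270 = 3*√30
Combine: (4 + 9 + 20 - 2 - 3)·√30 = 28*√30

28*√30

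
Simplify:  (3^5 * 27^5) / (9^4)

3^12

3^5 = 3^5; 27^5 = 3^15; 9^4 = 3^8
Combine exponents: 3^12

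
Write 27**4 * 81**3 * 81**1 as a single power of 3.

27**4 = 3**12; 81**3 = 3**12; 81**1 = 3**4
Combine exponents: 3**28

3**28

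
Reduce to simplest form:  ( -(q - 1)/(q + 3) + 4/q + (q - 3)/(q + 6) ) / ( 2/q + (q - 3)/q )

(-q**2 + 33*q + 72)/(q**3 + 8*q**2 + 9*q - 18)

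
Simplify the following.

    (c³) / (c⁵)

c^(-2)

Quotient: (c^-2)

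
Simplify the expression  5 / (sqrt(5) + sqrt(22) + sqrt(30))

Group as (sqrt(22) + sqrt(30)) + sqrt(5); multiply by (sqrt(22) + sqrt(30)) - sqrt(5), then rationalise the remaining surd.

(-100*sqrt(33) - 15*sqrt(30) + 65*sqrt(22) + 235*sqrt(5))/431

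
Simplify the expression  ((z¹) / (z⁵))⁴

z^(-16)

Inside the bracket: (z^-4)
Raise to the power 4: (z^-16)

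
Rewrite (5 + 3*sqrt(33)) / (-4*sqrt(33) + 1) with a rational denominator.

Multiply numerator and denominator by 1 + 4*sqrt(33).
Denominator becomes -527; numerator becomes 23*sqrt(33) + 401.

(-401 - 23*sqrt(33))/527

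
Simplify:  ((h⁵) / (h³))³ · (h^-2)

h⁴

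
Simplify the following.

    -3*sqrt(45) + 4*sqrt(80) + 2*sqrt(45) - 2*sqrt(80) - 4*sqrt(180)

-19*sqrt(5)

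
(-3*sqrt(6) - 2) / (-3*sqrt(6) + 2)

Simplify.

Multiply numerator and denominator by 2 + 3*sqrt(6).
Denominator becomes -50; numerator becomes -58 - 12*sqrt(6).

(6*sqrt(6) + 29)/25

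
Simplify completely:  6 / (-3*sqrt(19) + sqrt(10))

(-18*sqrt(19) - 6*sqrt(10))/161

Multiply numerator and denominator by sqrt(10) + 3*sqrt(19).
Denominator becomes -161; numerator becomes 6*sqrt(10) + 18*sqrt(19).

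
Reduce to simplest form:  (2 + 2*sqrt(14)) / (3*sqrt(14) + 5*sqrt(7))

Multiply numerator and denominator by -5*sqrt(7) + 3*sqrt(14).
Denominator becomes -49; numerator becomes -70*sqrt(2) - 10*sqrt(7) + 6*sqrt(14) + 84.

(-84 - 6*sqrt(14) + 10*sqrt(7) + 70*sqrt(2))/49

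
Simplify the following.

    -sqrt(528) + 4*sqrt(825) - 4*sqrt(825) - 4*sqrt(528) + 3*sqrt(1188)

-2*sqrt(33)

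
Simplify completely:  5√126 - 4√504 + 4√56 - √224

5√126 = 15*√14; 4√504 = 24*√14; 4√56 = 8*√14; √224 = 4*√14
Combine: (15 - 24 + 8 - 4)·√14 = -5*√14

-5*√14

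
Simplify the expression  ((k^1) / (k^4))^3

Inside the bracket: (k^-3)
Raise to the power 3: (k^-9)

k^(-9)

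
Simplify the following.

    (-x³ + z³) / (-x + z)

z^3 - x^3 = (-x + z)(x² + x*z + z²).

x² + x*z + z²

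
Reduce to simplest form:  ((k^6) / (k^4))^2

Inside the bracket: k^2
Raise to the power 2: k^4

k^4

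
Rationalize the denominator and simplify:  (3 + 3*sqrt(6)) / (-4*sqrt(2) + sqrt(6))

(-24*sqrt(3) - 18 - 12*sqrt(2) - 3*sqrt(6))/26

Multiply numerator and denominator by sqrt(6) + 4*sqrt(2).
Denominator becomes -26; numerator becomes 3*sqrt(6) + 12*sqrt(2) + 18 + 24*sqrt(3).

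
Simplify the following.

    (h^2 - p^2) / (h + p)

h - p

h^2 - p^2 factors as -(-h + p)*(h + p).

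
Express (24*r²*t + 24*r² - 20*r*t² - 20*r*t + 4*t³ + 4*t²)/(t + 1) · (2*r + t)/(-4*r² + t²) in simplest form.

-12*r + 4*t

Factor: 24*r²*t + 24*r² - 20*r*t² - 20*r*t + 4*t³ + 4*t² = 4·(-2*r + t)·(t + 1)·(-3*r + t);  -4*r² + t² = (-2*r + t)·(2*r + t)
Cancel the common factors (2*r + t), (-2*r + t), (t + 1).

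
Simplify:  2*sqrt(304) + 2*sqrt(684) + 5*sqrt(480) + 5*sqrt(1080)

20*sqrt(19) + 50*sqrt(30)

2*sqrt(304) = 8*sqrt(19); 2*sqrt(684) = 12*sqrt(19); 5*sqrt(480) = 20*sqrt(30); 5*sqrt(1080) = 30*sqrt(30)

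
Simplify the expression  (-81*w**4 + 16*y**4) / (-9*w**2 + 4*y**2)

Difference of fourth powers: factor out (-9*w**2 + 4*y**2).

9*w**2 + 4*y**2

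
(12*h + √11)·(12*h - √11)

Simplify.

(12*h)^2 - (√11)^2 = 144*h² - 11.

144*h² - 11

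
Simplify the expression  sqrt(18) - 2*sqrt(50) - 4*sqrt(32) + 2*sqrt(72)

-11*sqrt(2)

sqrt(18) = 3*sqrt(2); 2*sqrt(50) = 10*sqrt(2); 4*sqrt(32) = 16*sqrt(2); 2*sqrt(72) = 12*sqrt(2)
Combine: (3 - 10 - 16 + 12)·sqrt(2) = -11*sqrt(2)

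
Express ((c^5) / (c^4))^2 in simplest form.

Inside the bracket: c^1
Raise to the power 2: c^2

c^2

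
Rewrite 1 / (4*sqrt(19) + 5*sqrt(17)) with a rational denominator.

Multiply numerator and denominator by -4*sqrt(19) + 5*sqrt(17).
Denominator becomes 121; numerator becomes -4*sqrt(19) + 5*sqrt(17).

(-4*sqrt(19) + 5*sqrt(17))/121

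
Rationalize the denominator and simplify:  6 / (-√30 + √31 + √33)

Group as (√31 + √33) - √30; multiply by (√31 + √33) + √30, then rationalise the remaining surd.

(-51*√30 + 42*√33 + 48*√31 + 9*√3410)/734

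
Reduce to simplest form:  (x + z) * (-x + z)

(z+x)(z-x) = -x^2 + z^2.

-x^2 + z^2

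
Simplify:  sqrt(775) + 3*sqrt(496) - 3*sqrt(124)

11*sqrt(31)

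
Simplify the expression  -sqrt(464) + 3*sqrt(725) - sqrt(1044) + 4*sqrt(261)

17*sqrt(29)

sqrt(464) = 4*sqrt(29); 3*sqrt(725) = 15*sqrt(29); sqrt(1044) = 6*sqrt(29); 4*sqrt(261) = 12*sqrt(29)
Combine: (-4 + 15 - 6 + 12)·sqrt(29) = 17*sqrt(29)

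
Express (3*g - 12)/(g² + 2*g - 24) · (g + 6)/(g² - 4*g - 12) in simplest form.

3/(g² - 4*g - 12)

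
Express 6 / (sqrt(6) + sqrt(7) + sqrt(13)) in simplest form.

Group as (sqrt(6) + sqrt(7)) + sqrt(13); multiply by (sqrt(6) + sqrt(7)) - sqrt(13), then rationalise the remaining surd.

(-sqrt(546) + 6*sqrt(7) + 7*sqrt(6))/14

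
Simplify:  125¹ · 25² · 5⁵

5^12

125¹ = 5^3; 25² = 5^4; 5⁵ = 5^5
Combine exponents: 5^12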